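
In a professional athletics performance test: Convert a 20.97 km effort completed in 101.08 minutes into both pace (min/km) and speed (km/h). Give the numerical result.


Pace = time / distance = 101.08 min / 20.97 km = 4.8202 min/km
Speed = distance / time_in_hours = 20.97 / 1.6847 hr
Speed = 12.4476 km/h

4.8202 min/km, 12.4476 km/h


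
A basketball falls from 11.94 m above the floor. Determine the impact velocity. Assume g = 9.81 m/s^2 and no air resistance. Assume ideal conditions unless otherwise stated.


v = sqrt(2 * g * h)
v = sqrt(2 * 9.81 * 11.94)
v = sqrt(234.2628) = 15.3056 m/s

15.3056 m/s


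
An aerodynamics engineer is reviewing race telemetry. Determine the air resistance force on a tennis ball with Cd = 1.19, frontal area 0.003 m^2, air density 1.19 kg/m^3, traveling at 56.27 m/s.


Fd = 0.5 * Cd * rho * A * v^2
Fd = 0.5 * 1.19 * 1.19 * 0.003 * 56.27^2
v^2 = 3166.3129
Fd = 0.5 * 1.19 * 1.19 * 0.003 * 3166.3129 = 6.7257 N

6.7257 N


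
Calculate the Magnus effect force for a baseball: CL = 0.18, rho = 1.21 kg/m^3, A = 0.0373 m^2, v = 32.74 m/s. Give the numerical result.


FM = 0.5 * CL * rho * A * v^2
FM = 0.5 * 0.18 * 1.21 * 0.0373 * 32.74^2
v^2 = 1071.9076
FM = 0.5 * 0.18 * 1.21 * 0.0373 * 1071.9076 = 4.3541 N

4.3541 N


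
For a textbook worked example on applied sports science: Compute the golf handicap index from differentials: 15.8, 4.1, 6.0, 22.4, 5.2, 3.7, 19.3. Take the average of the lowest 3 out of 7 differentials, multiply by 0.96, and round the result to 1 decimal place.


All differentials: 15.8, 4.1, 6.0, 22.4, 5.2, 3.7, 19.3
Sorted: 3.7, 4.1, 5.2, 6.0, 15.8, 19.3, 22.4
Best 3: 3.7, 4.1, 5.2
Average of best = 13 / 3 = 4.3333
Raw index = 4.3333 * 0.96 = 4.16
Handicap index = round(4.16, 1) = 4.2

4.2


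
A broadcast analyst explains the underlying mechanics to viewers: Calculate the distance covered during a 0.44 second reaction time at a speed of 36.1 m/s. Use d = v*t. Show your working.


d = v * t
d = 36.1 * 0.44
d = 15.884 m

15.884 m


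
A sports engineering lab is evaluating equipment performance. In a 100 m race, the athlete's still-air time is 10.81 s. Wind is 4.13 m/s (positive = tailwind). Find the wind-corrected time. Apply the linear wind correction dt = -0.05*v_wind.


dt = -0.05 * v_wind = -0.05 * 4.13 = -0.2065 s
t_corrected = t_still + dt = 10.81 + (-0.2065)
t_corrected = 10.6035 s

10.6035 s


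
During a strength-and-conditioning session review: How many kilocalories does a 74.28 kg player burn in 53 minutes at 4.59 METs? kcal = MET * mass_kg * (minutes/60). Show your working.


kcal = MET * mass * time_hr
Convert time: 53 min = 0.8833 hr
kcal = 4.59 * 74.28 * 0.8833
kcal = 301.1683 kcal

301.1683 kcal


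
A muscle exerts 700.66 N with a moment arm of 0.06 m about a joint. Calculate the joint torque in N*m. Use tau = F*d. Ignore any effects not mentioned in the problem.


tau = F * d
tau = 700.66 * 0.06
tau = 42.0396 N*m

42.0396 N*m


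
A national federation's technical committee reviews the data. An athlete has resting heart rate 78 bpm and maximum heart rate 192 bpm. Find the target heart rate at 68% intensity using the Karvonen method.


Target = HRrest + pct*(HRmax - HRrest)
Heart rate reserve = HRmax - HRrest = 192 - 78 = 114 bpm
Fraction = 68% = 0.68
Target = 78 + 0.68 * 114
Target = 78 + 77.52 = 155.52 bpm

155.52 bpm


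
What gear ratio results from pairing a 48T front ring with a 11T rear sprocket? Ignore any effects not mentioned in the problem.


GR = front_teeth / rear_teeth
GR = 48 / 11
GR = 4.3636

4.3636


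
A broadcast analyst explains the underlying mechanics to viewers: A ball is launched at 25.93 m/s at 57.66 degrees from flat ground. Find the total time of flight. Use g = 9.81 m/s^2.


T = 2*v*sin(theta)/g
sin(theta) = sin(57.66 deg) = 0.8449
T = 2*25.93*0.8449 / 9.81
T = 43.8159 / 9.81 = 4.4665 s

4.4665 s


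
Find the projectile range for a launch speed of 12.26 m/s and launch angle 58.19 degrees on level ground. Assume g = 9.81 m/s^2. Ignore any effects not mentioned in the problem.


R = v^2 * sin(2*theta) / g
Convert angle to radians: theta = 58.19 deg = 1.0156 rad
sin(2*theta) = sin(2.0312) = 0.8959
R = 12.26^2 * 0.8959 / 9.81
R = 150.3076 * 0.8959 / 9.81 = 13.7264 m

13.7264 m


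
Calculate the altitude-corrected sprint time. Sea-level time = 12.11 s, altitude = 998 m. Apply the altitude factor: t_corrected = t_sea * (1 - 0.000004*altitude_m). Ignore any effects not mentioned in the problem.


Correction factor = 1 - 0.000004 * 998 = 0.996008
t_corrected = t_sea * factor = 12.11 * 0.996008
t_corrected = 12.0617 s

12.0617 s


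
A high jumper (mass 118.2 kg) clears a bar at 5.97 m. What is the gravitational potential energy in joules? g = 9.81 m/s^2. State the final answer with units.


PE = m * g * h
PE = 118.2 * 9.81 * 5.97
PE = 1159.542 * 5.97 = 6922.4657 J

6922.4657 J


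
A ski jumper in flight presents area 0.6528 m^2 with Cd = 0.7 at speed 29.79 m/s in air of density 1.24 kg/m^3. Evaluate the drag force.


Fd = 0.5 * Cd * rho * A * v^2
Fd = 0.5 * 0.7 * 1.24 * 0.6528 * 29.79^2
v^2 = 887.4441
Fd = 0.5 * 0.7 * 1.24 * 0.6528 * 887.4441 = 251.4264 N

251.4264 N


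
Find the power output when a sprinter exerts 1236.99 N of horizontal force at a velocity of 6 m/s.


P = F * v
P = 1236.99 * 6
P = 7421.94 W

7421.94 W


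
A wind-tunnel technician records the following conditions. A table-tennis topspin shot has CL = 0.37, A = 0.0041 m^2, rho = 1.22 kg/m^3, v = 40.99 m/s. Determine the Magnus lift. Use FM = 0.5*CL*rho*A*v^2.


FM = 0.5 * CL * rho * A * v^2
FM = 0.5 * 0.37 * 1.22 * 0.0041 * 40.99^2
v^2 = 1680.1801
FM = 0.5 * 0.37 * 1.22 * 0.0041 * 1680.1801 = 1.5548 N

1.5548 N


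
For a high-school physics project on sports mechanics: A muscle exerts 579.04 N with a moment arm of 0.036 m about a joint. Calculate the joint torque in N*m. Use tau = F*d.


tau = F * d
tau = 579.04 * 0.036
tau = 20.8454 N*m

20.8454 N*m


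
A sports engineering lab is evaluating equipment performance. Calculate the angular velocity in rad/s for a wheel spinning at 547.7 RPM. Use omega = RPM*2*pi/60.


omega = RPM * 2 * pi / 60
omega = 547.7 * 2 * 3.14159 / 60
omega = 3441.3006 / 60 = 57.355 rad/s

57.355 rad/s


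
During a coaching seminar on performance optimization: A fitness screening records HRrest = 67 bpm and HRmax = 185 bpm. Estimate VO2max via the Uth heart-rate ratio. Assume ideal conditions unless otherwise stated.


VO2max = 15.3 * HRmax / HRrest
VO2max = 15.3 * 185 / 67
VO2max = 2830.5 / 67 = 42.2463 mL/kg/min

42.2463 mL/kg/min


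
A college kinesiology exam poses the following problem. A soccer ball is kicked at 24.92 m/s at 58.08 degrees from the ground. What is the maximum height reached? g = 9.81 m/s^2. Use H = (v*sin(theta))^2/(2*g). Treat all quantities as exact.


H = (v*sin(theta))^2 / (2*g)
vy = v*sin(theta) = 24.92 * sin(58.08 deg) = 21.1518 m/s
H = vy^2 / (2*g) = 447.3976 / (2*9.81)
H = 447.3976 / 19.62 = 22.8031 m

22.8031 m


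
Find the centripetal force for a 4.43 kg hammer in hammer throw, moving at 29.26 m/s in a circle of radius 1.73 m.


Fc = m * v^2 / r
v^2 = 29.26^2 = 856.1476
Fc = 4.43 * 856.1476 / 1.73
Fc = 3792.7339 / 1.73 = 2192.3317 N

2192.3317 N


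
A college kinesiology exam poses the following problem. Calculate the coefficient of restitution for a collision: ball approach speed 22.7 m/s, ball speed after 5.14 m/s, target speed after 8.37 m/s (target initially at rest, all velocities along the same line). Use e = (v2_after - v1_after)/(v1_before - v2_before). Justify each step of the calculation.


e = (v2_after - v1_after) / (v1_before - v2_before)
Numerator = 8.37 - 5.14 = 3.23
Denominator = 22.7 - 0 = 22.7
e = 3.23 / 22.7 = 0.1423

0.1423


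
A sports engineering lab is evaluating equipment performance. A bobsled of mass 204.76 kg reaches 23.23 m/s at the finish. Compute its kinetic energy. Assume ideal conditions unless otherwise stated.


KE = 0.5 * m * v^2
KE = 0.5 * 204.76 * 23.23^2
KE = 0.5 * 204.76 * 539.6329 = 55247.6163 J

55247.6163 J


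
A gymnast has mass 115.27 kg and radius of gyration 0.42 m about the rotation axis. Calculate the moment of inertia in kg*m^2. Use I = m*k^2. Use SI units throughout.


I = m * k^2
I = 115.27 * 0.42^2
I = 115.27 * 0.1764 = 20.3336 kg*m^2

20.3336 kg*m^2


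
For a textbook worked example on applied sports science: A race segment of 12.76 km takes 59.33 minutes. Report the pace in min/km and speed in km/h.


Pace = time / distance = 59.33 min / 12.76 km = 4.6497 min/km
Speed = distance / time_in_hours = 12.76 / 0.9888 hr
Speed = 12.9041 km/h

4.6497 min/km, 12.9041 km/h


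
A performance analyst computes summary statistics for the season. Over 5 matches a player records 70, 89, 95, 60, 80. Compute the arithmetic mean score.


Average = sum / n
Sum = 394
Average = 394 / 5 = 78.8

78.8


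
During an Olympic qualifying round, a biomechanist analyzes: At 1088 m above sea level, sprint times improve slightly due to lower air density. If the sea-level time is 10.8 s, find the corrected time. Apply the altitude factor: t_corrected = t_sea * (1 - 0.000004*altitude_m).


Correction factor = 1 - 0.000004 * 1088 = 0.995648
t_corrected = t_sea * factor = 10.8 * 0.995648
t_corrected = 10.753 s

10.753 s


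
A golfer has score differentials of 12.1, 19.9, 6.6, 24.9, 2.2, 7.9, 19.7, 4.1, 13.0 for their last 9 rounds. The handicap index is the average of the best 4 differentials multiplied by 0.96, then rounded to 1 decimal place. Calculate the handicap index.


All differentials: 12.1, 19.9, 6.6, 24.9, 2.2, 7.9, 19.7, 4.1, 13.0
Sorted: 2.2, 4.1, 6.6, 7.9, 12.1, 13.0, 19.7, 19.9, 24.9
Best 4: 2.2, 4.1, 6.6, 7.9
Average of best = 20.8 / 4 = 5.2
Raw index = 5.2 * 0.96 = 4.992
Handicap index = round(4.992, 1) = 5.0

5.0


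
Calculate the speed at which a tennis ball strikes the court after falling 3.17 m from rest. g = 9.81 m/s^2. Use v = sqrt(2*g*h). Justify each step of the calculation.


v = sqrt(2 * g * h)
v = sqrt(2 * 9.81 * 3.17)
v = sqrt(62.1954) = 7.8864 m/s

7.8864 m/s


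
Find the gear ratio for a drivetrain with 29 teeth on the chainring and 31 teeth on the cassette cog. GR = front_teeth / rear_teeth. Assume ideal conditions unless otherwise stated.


GR = front_teeth / rear_teeth
GR = 29 / 31
GR = 0.9355

0.9355


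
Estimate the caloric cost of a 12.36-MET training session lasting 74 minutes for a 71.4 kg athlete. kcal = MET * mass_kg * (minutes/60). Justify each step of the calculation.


kcal = MET * mass * time_hr
Convert time: 74 min = 1.2333 hr
kcal = 12.36 * 71.4 * 1.2333
kcal = 1088.4216 kcal

1088.4216 kcal


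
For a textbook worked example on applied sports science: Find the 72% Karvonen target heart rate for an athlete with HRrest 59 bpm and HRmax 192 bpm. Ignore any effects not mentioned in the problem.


Target = HRrest + pct*(HRmax - HRrest)
Heart rate reserve = HRmax - HRrest = 192 - 59 = 133 bpm
Fraction = 72% = 0.72
Target = 59 + 0.72 * 133
Target = 59 + 95.76 = 154.76 bpm

154.76 bpm


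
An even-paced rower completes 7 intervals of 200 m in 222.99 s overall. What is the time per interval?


Split time = total_time / n_laps = 222.99 / 7
Split time = 31.8557 s per lap

31.8557 s


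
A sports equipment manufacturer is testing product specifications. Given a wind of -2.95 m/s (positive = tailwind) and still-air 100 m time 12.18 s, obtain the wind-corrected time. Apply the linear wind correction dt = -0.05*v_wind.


dt = -0.05 * v_wind = -0.05 * -2.95 = 0.1475 s
t_corrected = t_still + dt = 12.18 + (0.1475)
t_corrected = 12.3275 s

12.3275 s


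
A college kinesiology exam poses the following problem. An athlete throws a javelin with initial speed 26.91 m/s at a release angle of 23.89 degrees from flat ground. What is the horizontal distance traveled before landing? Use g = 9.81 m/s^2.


R = v^2 * sin(2*theta) / g
Convert angle to radians: theta = 23.89 deg = 0.417 rad
sin(2*theta) = sin(0.8339) = 0.7406
R = 26.91^2 * 0.7406 / 9.81
R = 724.1481 * 0.7406 / 9.81 = 54.6669 m

54.6669 m


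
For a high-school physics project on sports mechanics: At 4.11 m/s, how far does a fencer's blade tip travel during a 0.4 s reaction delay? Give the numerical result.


d = v * t
d = 4.11 * 0.4
d = 1.644 m

1.644 m


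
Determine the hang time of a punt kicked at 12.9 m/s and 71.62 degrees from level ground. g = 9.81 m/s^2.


T = 2*v*sin(theta)/g
sin(theta) = sin(71.62 deg) = 0.949
T = 2*12.9*0.949 / 9.81
T = 24.4838 / 9.81 = 2.4958 s

2.4958 s


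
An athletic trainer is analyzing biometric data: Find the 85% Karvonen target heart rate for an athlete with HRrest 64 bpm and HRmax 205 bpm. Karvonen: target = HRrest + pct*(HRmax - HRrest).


Target = HRrest + pct*(HRmax - HRrest)
Heart rate reserve = HRmax - HRrest = 205 - 64 = 141 bpm
Fraction = 85% = 0.85
Target = 64 + 0.85 * 141
Target = 64 + 119.85 = 183.85 bpm

183.85 bpm


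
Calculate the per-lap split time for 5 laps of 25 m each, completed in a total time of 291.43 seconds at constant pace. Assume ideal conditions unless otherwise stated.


Split time = total_time / n_laps = 291.43 / 5
Split time = 58.286 s per lap

58.286 s


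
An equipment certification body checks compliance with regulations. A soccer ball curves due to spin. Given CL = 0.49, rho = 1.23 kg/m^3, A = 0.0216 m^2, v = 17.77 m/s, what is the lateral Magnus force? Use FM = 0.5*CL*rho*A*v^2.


FM = 0.5 * CL * rho * A * v^2
FM = 0.5 * 0.49 * 1.23 * 0.0216 * 17.77^2
v^2 = 315.7729
FM = 0.5 * 0.49 * 1.23 * 0.0216 * 315.7729 = 2.0554 N

2.0554 N


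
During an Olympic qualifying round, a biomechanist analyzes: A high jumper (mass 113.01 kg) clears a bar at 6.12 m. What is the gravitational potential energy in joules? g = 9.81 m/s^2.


PE = m * g * h
PE = 113.01 * 9.81 * 6.12
PE = 1108.6281 * 6.12 = 6784.804 J

6784.804 J


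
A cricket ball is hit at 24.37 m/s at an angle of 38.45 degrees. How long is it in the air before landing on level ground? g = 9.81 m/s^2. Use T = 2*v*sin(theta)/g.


T = 2*v*sin(theta)/g
sin(theta) = sin(38.45 deg) = 0.6218
T = 2*24.37*0.6218 / 9.81
T = 30.3081 / 9.81 = 3.0895 s

3.0895 s


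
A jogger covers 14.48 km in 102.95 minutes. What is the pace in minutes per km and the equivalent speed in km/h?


Pace = time / distance = 102.95 min / 14.48 km = 7.1098 min/km
Speed = distance / time_in_hours = 14.48 / 1.7158 hr
Speed = 8.439 km/h

7.1098 min/km, 8.439 km/h


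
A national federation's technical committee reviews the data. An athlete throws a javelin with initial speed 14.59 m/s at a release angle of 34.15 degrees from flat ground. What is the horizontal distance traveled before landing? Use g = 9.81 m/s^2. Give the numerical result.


R = v^2 * sin(2*theta) / g
Convert angle to radians: theta = 34.15 deg = 0.596 rad
sin(2*theta) = sin(1.1921) = 0.9291
R = 14.59^2 * 0.9291 / 9.81
R = 212.8681 * 0.9291 / 9.81 = 20.1613 m

20.1613 m


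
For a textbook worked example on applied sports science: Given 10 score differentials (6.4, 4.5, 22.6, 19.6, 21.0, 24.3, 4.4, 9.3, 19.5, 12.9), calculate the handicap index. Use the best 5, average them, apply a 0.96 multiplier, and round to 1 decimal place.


All differentials: 6.4, 4.5, 22.6, 19.6, 21.0, 24.3, 4.4, 9.3, 19.5, 12.9
Sorted: 4.4, 4.5, 6.4, 9.3, 12.9, 19.5, 19.6, 21.0, 22.6, 24.3
Best 5: 4.4, 4.5, 6.4, 9.3, 12.9
Average of best = 37.5 / 5 = 7.5
Raw index = 7.5 * 0.96 = 7.2
Handicap index = round(7.2, 1) = 7.2

7.2


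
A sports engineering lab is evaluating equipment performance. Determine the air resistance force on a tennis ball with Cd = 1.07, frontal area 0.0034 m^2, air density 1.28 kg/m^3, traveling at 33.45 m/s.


Fd = 0.5 * Cd * rho * A * v^2
Fd = 0.5 * 1.07 * 1.28 * 0.0034 * 33.45^2
v^2 = 1118.9025
Fd = 0.5 * 1.07 * 1.28 * 0.0034 * 1118.9025 = 2.6052 N

2.6052 N


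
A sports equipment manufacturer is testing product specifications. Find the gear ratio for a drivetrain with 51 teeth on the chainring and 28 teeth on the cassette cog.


GR = front_teeth / rear_teeth
GR = 51 / 28
GR = 1.8214

1.8214


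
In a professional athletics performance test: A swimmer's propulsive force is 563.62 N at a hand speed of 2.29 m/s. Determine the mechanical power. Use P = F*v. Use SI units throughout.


P = F * v
P = 563.62 * 2.29
P = 1290.6898 W

1290.6898 W


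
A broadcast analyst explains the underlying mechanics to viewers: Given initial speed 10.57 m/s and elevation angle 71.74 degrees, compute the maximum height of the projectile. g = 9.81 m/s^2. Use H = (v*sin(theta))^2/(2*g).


H = (v*sin(theta))^2 / (2*g)
vy = v*sin(theta) = 10.57 * sin(71.74 deg) = 10.0377 m/s
H = vy^2 / (2*g) = 100.7563 / (2*9.81)
H = 100.7563 / 19.62 = 5.1354 m

5.1354 m


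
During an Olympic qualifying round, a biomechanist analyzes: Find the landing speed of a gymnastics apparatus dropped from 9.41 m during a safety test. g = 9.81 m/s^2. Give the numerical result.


v = sqrt(2 * g * h)
v = sqrt(2 * 9.81 * 9.41)
v = sqrt(184.6242) = 13.5876 m/s

13.5876 m/s


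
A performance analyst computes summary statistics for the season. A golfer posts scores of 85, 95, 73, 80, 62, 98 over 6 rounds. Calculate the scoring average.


Average = sum / n
Sum = 493
Average = 493 / 6 = 82.1667

82.1667


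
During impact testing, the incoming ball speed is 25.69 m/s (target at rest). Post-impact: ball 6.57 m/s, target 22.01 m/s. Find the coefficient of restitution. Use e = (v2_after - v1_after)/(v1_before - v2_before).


e = (v2_after - v1_after) / (v1_before - v2_before)
Numerator = 22.01 - 6.57 = 15.44
Denominator = 25.69 - 0 = 25.69
e = 15.44 / 25.69 = 0.601

0.601


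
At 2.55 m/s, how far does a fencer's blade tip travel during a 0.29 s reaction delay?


d = v * t
d = 2.55 * 0.29
d = 0.7395 m

0.7395 m


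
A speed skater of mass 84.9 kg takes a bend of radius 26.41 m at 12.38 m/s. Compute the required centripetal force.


Fc = m * v^2 / r
v^2 = 12.38^2 = 153.2644
Fc = 84.9 * 153.2644 / 26.41
Fc = 13012.1476 / 26.41 = 492.6977 N

492.6977 N


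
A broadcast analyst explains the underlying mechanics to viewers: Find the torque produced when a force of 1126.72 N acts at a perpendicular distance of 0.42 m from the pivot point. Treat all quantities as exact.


tau = F * d
tau = 1126.72 * 0.42
tau = 473.2224 N*m

473.2224 N*m


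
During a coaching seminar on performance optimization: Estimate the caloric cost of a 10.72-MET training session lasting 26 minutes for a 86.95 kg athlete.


kcal = MET * mass * time_hr
Convert time: 26 min = 0.4333 hr
kcal = 10.72 * 86.95 * 0.4333
kcal = 403.9117 kcal

403.9117 kcal


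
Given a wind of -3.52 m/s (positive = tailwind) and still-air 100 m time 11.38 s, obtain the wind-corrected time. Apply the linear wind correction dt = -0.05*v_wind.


dt = -0.05 * v_wind = -0.05 * -3.52 = 0.176 s
t_corrected = t_still + dt = 11.38 + (0.176)
t_corrected = 11.556 s

11.556 s


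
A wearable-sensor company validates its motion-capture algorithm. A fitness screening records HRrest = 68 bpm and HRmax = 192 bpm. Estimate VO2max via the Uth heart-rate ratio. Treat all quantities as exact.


VO2max = 15.3 * HRmax / HRrest
VO2max = 15.3 * 192 / 68
VO2max = 2937.6 / 68 = 43.2 mL/kg/min

43.2 mL/kg/min


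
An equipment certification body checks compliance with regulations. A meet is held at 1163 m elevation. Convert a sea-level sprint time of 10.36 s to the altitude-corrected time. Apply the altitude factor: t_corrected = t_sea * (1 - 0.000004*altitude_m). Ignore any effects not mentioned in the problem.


Correction factor = 1 - 0.000004 * 1163 = 0.995348
t_corrected = t_sea * factor = 10.36 * 0.995348
t_corrected = 10.3118 s

10.3118 s


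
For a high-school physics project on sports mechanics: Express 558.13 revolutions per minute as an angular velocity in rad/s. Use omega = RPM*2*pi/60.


omega = RPM * 2 * pi / 60
omega = 558.13 * 2 * 3.14159 / 60
omega = 3506.8342 / 60 = 58.4472 rad/s

58.4472 rad/s


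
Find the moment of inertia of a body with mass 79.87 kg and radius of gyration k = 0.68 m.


I = m * k^2
I = 79.87 * 0.68^2
I = 79.87 * 0.4624 = 36.9319 kg*m^2

36.9319 kg*m^2


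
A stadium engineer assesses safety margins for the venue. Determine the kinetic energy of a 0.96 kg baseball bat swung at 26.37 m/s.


KE = 0.5 * m * v^2
KE = 0.5 * 0.96 * 26.37^2
KE = 0.5 * 0.96 * 695.3769 = 333.7809 J

333.7809 J


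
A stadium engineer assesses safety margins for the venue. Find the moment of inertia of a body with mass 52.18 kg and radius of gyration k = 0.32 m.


I = m * k^2
I = 52.18 * 0.32^2
I = 52.18 * 0.1024 = 5.3432 kg*m^2

5.3432 kg*m^2


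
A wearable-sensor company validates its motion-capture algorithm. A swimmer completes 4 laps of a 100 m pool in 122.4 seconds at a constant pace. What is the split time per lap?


Split time = total_time / n_laps = 122.4 / 4
Split time = 30.6 s per lap

30.6 s


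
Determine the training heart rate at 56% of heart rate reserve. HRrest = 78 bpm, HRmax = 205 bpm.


Target = HRrest + pct*(HRmax - HRrest)
Heart rate reserve = HRmax - HRrest = 205 - 78 = 127 bpm
Fraction = 56% = 0.56
Target = 78 + 0.56 * 127
Target = 78 + 71.12 = 149.12 bpm

149.12 bpm


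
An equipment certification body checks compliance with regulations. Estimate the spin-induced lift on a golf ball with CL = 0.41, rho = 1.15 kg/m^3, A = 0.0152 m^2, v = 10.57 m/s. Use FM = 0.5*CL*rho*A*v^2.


FM = 0.5 * CL * rho * A * v^2
FM = 0.5 * 0.41 * 1.15 * 0.0152 * 10.57^2
v^2 = 111.7249
FM = 0.5 * 0.41 * 1.15 * 0.0152 * 111.7249 = 0.4004 N

0.4004 N


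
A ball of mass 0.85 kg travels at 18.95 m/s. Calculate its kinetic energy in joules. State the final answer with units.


KE = 0.5 * m * v^2
KE = 0.5 * 0.85 * 18.95^2
KE = 0.5 * 0.85 * 359.1025 = 152.6186 J

152.6186 J


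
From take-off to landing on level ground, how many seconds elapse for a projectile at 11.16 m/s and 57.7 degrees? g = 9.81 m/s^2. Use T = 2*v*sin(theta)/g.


T = 2*v*sin(theta)/g
sin(theta) = sin(57.7 deg) = 0.8453
T = 2*11.16*0.8453 / 9.81
T = 18.8662 / 9.81 = 1.9232 s

1.9232 s


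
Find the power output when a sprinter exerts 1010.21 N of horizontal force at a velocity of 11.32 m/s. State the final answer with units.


P = F * v
P = 1010.21 * 11.32
P = 11435.5772 W

11435.5772 W


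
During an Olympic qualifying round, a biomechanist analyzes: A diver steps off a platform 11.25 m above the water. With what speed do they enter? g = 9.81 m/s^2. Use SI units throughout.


v = sqrt(2 * g * h)
v = sqrt(2 * 9.81 * 11.25)
v = sqrt(220.725) = 14.8568 m/s

14.8568 m/s


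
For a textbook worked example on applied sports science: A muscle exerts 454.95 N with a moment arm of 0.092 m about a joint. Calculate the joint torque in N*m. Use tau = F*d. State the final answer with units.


tau = F * d
tau = 454.95 * 0.092
tau = 41.8554 N*m

41.8554 N*m


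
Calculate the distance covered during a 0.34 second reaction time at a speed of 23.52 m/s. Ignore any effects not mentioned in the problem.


d = v * t
d = 23.52 * 0.34
d = 7.9968 m

7.9968 m


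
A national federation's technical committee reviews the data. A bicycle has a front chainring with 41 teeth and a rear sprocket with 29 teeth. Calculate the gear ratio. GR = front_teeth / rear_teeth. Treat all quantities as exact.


GR = front_teeth / rear_teeth
GR = 41 / 29
GR = 1.4138

1.4138


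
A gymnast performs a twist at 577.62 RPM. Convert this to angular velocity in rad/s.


omega = RPM * 2 * pi / 60
omega = 577.62 * 2 * 3.14159 / 60
omega = 3629.2935 / 60 = 60.4882 rad/s

60.4882 rad/s


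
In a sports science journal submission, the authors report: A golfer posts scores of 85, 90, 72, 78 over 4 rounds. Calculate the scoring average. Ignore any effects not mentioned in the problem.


Average = sum / n
Sum = 325
Average = 325 / 4 = 81.25

81.25


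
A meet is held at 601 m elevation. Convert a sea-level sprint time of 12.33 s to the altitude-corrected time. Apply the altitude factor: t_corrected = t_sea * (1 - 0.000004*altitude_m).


Correction factor = 1 - 0.000004 * 601 = 0.997596
t_corrected = t_sea * factor = 12.33 * 0.997596
t_corrected = 12.3004 s

12.3004 s


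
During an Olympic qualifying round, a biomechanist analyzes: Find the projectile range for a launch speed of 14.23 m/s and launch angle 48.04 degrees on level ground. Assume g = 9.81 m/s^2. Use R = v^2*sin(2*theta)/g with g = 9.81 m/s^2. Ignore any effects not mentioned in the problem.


R = v^2 * sin(2*theta) / g
Convert angle to radians: theta = 48.04 deg = 0.8385 rad
sin(2*theta) = sin(1.6769) = 0.9944
R = 14.23^2 * 0.9944 / 9.81
R = 202.4929 * 0.9944 / 9.81 = 20.5254 m

20.5254 m


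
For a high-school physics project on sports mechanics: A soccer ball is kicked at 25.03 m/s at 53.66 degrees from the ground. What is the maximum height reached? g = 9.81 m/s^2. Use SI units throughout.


H = (v*sin(theta))^2 / (2*g)
vy = v*sin(theta) = 25.03 * sin(53.66 deg) = 20.162 m/s
H = vy^2 / (2*g) = 406.5077 / (2*9.81)
H = 406.5077 / 19.62 = 20.719 m

20.719 m


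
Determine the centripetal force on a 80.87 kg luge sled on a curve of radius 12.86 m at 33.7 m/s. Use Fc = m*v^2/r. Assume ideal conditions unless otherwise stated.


Fc = m * v^2 / r
v^2 = 33.7^2 = 1135.69
Fc = 80.87 * 1135.69 / 12.86
Fc = 91843.2503 / 12.86 = 7141.7769 N

7141.7769 N


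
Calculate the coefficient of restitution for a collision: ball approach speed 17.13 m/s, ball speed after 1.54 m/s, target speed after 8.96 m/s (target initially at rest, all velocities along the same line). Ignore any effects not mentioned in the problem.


e = (v2_after - v1_after) / (v1_before - v2_before)
Numerator = 8.96 - 1.54 = 7.42
Denominator = 17.13 - 0 = 17.13
e = 7.42 / 17.13 = 0.4332

0.4332


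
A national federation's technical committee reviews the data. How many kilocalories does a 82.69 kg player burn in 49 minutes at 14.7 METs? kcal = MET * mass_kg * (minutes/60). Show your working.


kcal = MET * mass * time_hr
Convert time: 49 min = 0.8167 hr
kcal = 14.7 * 82.69 * 0.8167
kcal = 992.6934 kcal

992.6934 kcal


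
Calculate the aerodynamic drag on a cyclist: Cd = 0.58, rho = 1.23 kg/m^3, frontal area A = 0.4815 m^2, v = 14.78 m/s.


Fd = 0.5 * Cd * rho * A * v^2
Fd = 0.5 * 0.58 * 1.23 * 0.4815 * 14.78^2
v^2 = 218.4484
Fd = 0.5 * 0.58 * 1.23 * 0.4815 * 218.4484 = 37.5187 N

37.5187 N


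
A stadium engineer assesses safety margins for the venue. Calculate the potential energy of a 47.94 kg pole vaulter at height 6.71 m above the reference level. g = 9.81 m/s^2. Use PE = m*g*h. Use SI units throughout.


PE = m * g * h
PE = 47.94 * 9.81 * 6.71
PE = 470.2914 * 6.71 = 3155.6553 J

3155.6553 J


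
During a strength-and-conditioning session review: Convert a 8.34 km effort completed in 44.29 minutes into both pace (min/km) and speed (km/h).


Pace = time / distance = 44.29 min / 8.34 km = 5.3106 min/km
Speed = distance / time_in_hours = 8.34 / 0.7382 hr
Speed = 11.2983 km/h

5.3106 min/km, 11.2983 km/h


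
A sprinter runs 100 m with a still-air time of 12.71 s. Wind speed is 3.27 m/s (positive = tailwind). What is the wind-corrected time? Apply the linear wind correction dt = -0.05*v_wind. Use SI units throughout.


dt = -0.05 * v_wind = -0.05 * 3.27 = -0.1635 s
t_corrected = t_still + dt = 12.71 + (-0.1635)
t_corrected = 12.5465 s

12.5465 s


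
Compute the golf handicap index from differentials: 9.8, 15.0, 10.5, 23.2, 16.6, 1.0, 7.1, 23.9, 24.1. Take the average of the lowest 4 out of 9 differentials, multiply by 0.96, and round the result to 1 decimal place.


All differentials: 9.8, 15.0, 10.5, 23.2, 16.6, 1.0, 7.1, 23.9, 24.1
Sorted: 1.0, 7.1, 9.8, 10.5, 15.0, 16.6, 23.2, 23.9, 24.1
Best 4: 1.0, 7.1, 9.8, 10.5
Average of best = 28.4 / 4 = 7.1
Raw index = 7.1 * 0.96 = 6.816
Handicap index = round(6.816, 1) = 6.8

6.8


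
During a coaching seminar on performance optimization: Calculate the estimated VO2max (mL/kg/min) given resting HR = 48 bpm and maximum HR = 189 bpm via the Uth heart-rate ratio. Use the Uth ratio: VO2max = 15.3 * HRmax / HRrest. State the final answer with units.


VO2max = 15.3 * HRmax / HRrest
VO2max = 15.3 * 189 / 48
VO2max = 2891.7 / 48 = 60.2438 mL/kg/min

60.2438 mL/kg/min


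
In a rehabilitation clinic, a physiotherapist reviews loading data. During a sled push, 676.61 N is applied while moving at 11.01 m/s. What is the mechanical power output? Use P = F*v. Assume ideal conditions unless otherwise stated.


P = F * v
P = 676.61 * 11.01
P = 7449.4761 W

7449.4761 W


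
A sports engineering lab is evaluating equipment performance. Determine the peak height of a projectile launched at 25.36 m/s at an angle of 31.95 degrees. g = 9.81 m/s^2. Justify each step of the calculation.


H = (v*sin(theta))^2 / (2*g)
vy = v*sin(theta) = 25.36 * sin(31.95 deg) = 13.42 m/s
H = vy^2 / (2*g) = 180.0958 / (2*9.81)
H = 180.0958 / 19.62 = 9.1792 m

9.1792 m


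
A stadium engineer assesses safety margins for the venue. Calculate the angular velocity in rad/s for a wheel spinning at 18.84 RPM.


omega = RPM * 2 * pi / 60
omega = 18.84 * 2 * 3.14159 / 60
omega = 118.3752 / 60 = 1.9729 rad/s

1.9729 rad/s


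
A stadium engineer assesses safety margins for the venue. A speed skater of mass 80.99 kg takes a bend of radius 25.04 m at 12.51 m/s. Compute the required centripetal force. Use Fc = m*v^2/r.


Fc = m * v^2 / r
v^2 = 12.51^2 = 156.5001
Fc = 80.99 * 156.5001 / 25.04
Fc = 12674.9431 / 25.04 = 506.1878 N

506.1878 N


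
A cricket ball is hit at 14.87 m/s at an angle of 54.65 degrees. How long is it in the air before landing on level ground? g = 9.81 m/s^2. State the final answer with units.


T = 2*v*sin(theta)/g
sin(theta) = sin(54.65 deg) = 0.8156
T = 2*14.87*0.8156 / 9.81
T = 24.2569 / 9.81 = 2.4727 s

2.4727 s


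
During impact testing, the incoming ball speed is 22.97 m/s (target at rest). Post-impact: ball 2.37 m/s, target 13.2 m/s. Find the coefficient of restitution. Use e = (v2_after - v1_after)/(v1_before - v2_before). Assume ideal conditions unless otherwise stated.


e = (v2_after - v1_after) / (v1_before - v2_before)
Numerator = 13.2 - 2.37 = 10.83
Denominator = 22.97 - 0 = 22.97
e = 10.83 / 22.97 = 0.4715

0.4715


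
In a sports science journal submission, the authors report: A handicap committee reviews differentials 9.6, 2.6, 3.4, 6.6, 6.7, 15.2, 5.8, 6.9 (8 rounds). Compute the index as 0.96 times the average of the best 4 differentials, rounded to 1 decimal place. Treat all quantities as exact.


All differentials: 9.6, 2.6, 3.4, 6.6, 6.7, 15.2, 5.8, 6.9
Sorted: 2.6, 3.4, 5.8, 6.6, 6.7, 6.9, 9.6, 15.2
Best 4: 2.6, 3.4, 5.8, 6.6
Average of best = 18.4 / 4 = 4.6
Raw index = 4.6 * 0.96 = 4.416
Handicap index = round(4.416, 1) = 4.4

4.4


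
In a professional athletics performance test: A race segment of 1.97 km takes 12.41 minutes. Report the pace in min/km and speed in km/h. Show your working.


Pace = time / distance = 12.41 min / 1.97 km = 6.2995 min/km
Speed = distance / time_in_hours = 1.97 / 0.2068 hr
Speed = 9.5246 km/h

6.2995 min/km, 9.5246 km/h


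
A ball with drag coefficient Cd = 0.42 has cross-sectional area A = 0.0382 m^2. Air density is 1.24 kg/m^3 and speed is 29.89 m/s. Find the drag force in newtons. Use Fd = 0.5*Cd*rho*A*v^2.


Fd = 0.5 * Cd * rho * A * v^2
Fd = 0.5 * 0.42 * 1.24 * 0.0382 * 29.89^2
v^2 = 893.4121
Fd = 0.5 * 0.42 * 1.24 * 0.0382 * 893.4121 = 8.887 N

8.887 N


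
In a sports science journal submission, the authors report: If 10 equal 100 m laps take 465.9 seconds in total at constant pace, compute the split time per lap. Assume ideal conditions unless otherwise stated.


Split time = total_time / n_laps = 465.9 / 10
Split time = 46.59 s per lap

46.59 s


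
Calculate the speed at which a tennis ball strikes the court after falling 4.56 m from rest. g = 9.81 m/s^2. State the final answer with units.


v = sqrt(2 * g * h)
v = sqrt(2 * 9.81 * 4.56)
v = sqrt(89.4672) = 9.4587 m/s

9.4587 m/s


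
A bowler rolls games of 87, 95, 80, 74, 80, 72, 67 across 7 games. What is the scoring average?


Average = sum / n
Sum = 555
Average = 555 / 7 = 79.2857

79.2857


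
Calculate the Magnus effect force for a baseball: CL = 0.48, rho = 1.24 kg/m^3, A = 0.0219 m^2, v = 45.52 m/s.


FM = 0.5 * CL * rho * A * v^2
FM = 0.5 * 0.48 * 1.24 * 0.0219 * 45.52^2
v^2 = 2072.0704
FM = 0.5 * 0.48 * 1.24 * 0.0219 * 2072.0704 = 13.5046 N

13.5046 N


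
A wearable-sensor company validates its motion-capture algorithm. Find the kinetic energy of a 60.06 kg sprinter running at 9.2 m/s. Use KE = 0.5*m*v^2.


KE = 0.5 * m * v^2
KE = 0.5 * 60.06 * 9.2^2
KE = 0.5 * 60.06 * 84.64 = 2541.7392 J

2541.7392 J


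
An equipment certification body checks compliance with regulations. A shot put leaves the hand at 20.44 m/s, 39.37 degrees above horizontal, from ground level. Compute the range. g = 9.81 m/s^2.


R = v^2 * sin(2*theta) / g
Convert angle to radians: theta = 39.37 deg = 0.6871 rad
sin(2*theta) = sin(1.3743) = 0.9808
R = 20.44^2 * 0.9808 / 9.81
R = 417.7936 * 0.9808 / 9.81 = 41.7688 m

41.7688 m


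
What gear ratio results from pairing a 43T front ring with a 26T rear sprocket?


GR = front_teeth / rear_teeth
GR = 43 / 26
GR = 1.6538

1.6538


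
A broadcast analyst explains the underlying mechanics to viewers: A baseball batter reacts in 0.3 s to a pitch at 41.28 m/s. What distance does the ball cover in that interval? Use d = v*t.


d = v * t
d = 41.28 * 0.3
d = 12.384 m

12.384 m


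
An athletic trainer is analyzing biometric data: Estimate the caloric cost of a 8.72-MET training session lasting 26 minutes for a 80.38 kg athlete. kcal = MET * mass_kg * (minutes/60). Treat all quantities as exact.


kcal = MET * mass * time_hr
Convert time: 26 min = 0.4333 hr
kcal = 8.72 * 80.38 * 0.4333
kcal = 303.7292 kcal

303.7292 kcal


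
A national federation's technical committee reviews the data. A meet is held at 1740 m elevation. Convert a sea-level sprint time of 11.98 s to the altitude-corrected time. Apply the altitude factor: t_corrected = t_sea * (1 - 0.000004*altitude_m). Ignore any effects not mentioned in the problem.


Correction factor = 1 - 0.000004 * 1740 = 0.99304
t_corrected = t_sea * factor = 11.98 * 0.99304
t_corrected = 11.8966 s

11.8966 s


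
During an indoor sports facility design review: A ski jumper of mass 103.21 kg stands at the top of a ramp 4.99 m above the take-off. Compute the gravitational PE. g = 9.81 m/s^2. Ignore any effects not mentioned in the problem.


PE = m * g * h
PE = 103.21 * 9.81 * 4.99
PE = 1012.4901 * 4.99 = 5052.3256 J

5052.3256 J


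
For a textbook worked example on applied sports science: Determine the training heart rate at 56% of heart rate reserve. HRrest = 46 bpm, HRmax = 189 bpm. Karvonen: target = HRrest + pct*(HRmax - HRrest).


Target = HRrest + pct*(HRmax - HRrest)
Heart rate reserve = HRmax - HRrest = 189 - 46 = 143 bpm
Fraction = 56% = 0.56
Target = 46 + 0.56 * 143
Target = 46 + 80.08 = 126.08 bpm

126.08 bpm


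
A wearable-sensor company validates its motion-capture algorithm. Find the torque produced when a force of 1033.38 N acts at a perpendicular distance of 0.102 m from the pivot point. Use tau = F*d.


tau = F * d
tau = 1033.38 * 0.102
tau = 105.4048 N*m

105.4048 N*m


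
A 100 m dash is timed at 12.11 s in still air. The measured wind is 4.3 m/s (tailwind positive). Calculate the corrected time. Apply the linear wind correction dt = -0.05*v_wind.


dt = -0.05 * v_wind = -0.05 * 4.3 = -0.215 s
t_corrected = t_still + dt = 12.11 + (-0.215)
t_corrected = 11.895 s

11.895 s


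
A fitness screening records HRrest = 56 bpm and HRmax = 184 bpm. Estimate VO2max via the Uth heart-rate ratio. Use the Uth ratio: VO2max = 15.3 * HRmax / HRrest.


VO2max = 15.3 * HRmax / HRrest
VO2max = 15.3 * 184 / 56
VO2max = 2815.2 / 56 = 50.2714 mL/kg/min

50.2714 mL/kg/min


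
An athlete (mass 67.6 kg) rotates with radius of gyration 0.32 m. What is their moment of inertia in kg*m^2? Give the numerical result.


I = m * k^2
I = 67.6 * 0.32^2
I = 67.6 * 0.1024 = 6.9222 kg*m^2

6.9222 kg*m^2


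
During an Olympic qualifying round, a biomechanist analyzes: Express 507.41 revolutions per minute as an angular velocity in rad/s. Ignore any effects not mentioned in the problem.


omega = RPM * 2 * pi / 60
omega = 507.41 * 2 * 3.14159 / 60
omega = 3188.1511 / 60 = 53.1359 rad/s

53.1359 rad/s


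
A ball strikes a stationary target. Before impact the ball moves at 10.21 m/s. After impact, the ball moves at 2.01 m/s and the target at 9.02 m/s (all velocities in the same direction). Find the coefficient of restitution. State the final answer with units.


e = (v2_after - v1_after) / (v1_before - v2_before)
Numerator = 9.02 - 2.01 = 7.01
Denominator = 10.21 - 0 = 10.21
e = 7.01 / 10.21 = 0.6866

0.6866


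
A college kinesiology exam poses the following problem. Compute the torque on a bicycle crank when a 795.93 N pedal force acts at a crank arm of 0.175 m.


tau = F * d
tau = 795.93 * 0.175
tau = 139.2877 N*m

139.2877 N*m


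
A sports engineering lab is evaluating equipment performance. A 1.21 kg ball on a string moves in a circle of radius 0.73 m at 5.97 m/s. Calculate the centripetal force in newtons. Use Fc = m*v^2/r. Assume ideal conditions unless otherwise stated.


Fc = m * v^2 / r
v^2 = 5.97^2 = 35.6409
Fc = 1.21 * 35.6409 / 0.73
Fc = 43.1255 / 0.73 = 59.076 N

59.076 N


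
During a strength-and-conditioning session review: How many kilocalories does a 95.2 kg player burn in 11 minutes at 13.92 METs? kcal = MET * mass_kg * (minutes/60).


kcal = MET * mass * time_hr
Convert time: 11 min = 0.1833 hr
kcal = 13.92 * 95.2 * 0.1833
kcal = 242.9504 kcal

242.9504 kcal


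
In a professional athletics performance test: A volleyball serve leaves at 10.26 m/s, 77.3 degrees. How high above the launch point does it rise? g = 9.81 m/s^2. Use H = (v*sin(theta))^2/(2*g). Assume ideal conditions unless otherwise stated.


H = (v*sin(theta))^2 / (2*g)
vy = v*sin(theta) = 10.26 * sin(77.3 deg) = 10.009 m/s
H = vy^2 / (2*g) = 100.1798 / (2*9.81)
H = 100.1798 / 19.62 = 5.106 m

5.106 m


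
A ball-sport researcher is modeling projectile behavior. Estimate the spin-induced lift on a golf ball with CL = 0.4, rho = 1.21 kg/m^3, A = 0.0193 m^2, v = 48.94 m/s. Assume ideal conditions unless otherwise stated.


FM = 0.5 * CL * rho * A * v^2
FM = 0.5 * 0.4 * 1.21 * 0.0193 * 48.94^2
v^2 = 2395.1236
FM = 0.5 * 0.4 * 1.21 * 0.0193 * 2395.1236 = 11.1867 N

11.1867 N


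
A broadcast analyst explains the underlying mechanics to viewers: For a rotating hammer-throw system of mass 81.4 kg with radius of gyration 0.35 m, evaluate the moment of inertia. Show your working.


I = m * k^2
I = 81.4 * 0.35^2
I = 81.4 * 0.1225 = 9.9715 kg*m^2

9.9715 kg*m^2


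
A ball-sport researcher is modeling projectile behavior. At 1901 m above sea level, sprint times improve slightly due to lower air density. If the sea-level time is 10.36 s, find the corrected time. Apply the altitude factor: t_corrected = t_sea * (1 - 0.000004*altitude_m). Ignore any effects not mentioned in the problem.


Correction factor = 1 - 0.000004 * 1901 = 0.992396
t_corrected = t_sea * factor = 10.36 * 0.992396
t_corrected = 10.2812 s

10.2812 s


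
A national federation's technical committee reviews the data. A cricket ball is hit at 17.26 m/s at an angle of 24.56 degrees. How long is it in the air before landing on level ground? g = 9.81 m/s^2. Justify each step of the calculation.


T = 2*v*sin(theta)/g
sin(theta) = sin(24.56 deg) = 0.4156
T = 2*17.26*0.4156 / 9.81
T = 14.3481 / 9.81 = 1.4626 s

1.4626 s
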